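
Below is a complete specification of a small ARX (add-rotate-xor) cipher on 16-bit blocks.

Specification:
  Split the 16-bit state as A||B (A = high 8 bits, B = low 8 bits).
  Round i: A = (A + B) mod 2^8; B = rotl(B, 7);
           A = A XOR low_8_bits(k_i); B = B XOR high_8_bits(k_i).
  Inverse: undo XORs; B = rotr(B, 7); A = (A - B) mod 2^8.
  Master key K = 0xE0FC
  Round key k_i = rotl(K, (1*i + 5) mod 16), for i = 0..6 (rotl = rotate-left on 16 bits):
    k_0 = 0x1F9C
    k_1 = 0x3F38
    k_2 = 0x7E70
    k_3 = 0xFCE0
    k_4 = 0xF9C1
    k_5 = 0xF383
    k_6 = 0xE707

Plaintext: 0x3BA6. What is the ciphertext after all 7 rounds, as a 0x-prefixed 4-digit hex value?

s_0 = plaintext = 0x3BA6
s_1 = Round(s_0, k_0) = 0x7D4C
s_2 = Round(s_1, k_1) = 0xF119
s_3 = Round(s_2, k_2) = 0x7AF2
s_4 = Round(s_3, k_3) = 0x8C85
s_5 = Round(s_4, k_4) = 0xD03B
s_6 = Round(s_5, k_5) = 0x886E
s_7 = Round(s_6, k_6) = 0xF1D0

0xF1D0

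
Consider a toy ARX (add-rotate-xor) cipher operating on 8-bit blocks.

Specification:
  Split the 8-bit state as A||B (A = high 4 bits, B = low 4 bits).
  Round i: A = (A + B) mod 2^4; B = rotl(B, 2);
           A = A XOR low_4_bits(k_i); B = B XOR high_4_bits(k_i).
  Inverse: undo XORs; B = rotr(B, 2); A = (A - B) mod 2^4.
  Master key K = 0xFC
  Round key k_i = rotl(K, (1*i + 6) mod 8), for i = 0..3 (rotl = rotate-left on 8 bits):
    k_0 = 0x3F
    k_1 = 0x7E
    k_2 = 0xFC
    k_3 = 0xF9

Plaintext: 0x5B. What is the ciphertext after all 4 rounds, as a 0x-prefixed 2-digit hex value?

0x40

s_0 = plaintext = 0x5B
s_1 = Round(s_0, k_0) = 0xFD
s_2 = Round(s_1, k_1) = 0x20
s_3 = Round(s_2, k_2) = 0xEF
s_4 = Round(s_3, k_3) = 0x40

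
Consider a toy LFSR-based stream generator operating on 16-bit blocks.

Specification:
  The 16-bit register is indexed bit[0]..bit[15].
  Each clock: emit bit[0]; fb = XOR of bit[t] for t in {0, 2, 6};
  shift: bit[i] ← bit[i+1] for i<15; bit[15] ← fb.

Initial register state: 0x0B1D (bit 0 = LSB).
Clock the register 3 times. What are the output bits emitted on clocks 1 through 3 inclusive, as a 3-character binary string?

reg_0 = 0x0B1D
clock 1: out=1, reg = 0x058E
clock 2: out=0, reg = 0x82C7
clock 3: out=1, reg = 0xC163

101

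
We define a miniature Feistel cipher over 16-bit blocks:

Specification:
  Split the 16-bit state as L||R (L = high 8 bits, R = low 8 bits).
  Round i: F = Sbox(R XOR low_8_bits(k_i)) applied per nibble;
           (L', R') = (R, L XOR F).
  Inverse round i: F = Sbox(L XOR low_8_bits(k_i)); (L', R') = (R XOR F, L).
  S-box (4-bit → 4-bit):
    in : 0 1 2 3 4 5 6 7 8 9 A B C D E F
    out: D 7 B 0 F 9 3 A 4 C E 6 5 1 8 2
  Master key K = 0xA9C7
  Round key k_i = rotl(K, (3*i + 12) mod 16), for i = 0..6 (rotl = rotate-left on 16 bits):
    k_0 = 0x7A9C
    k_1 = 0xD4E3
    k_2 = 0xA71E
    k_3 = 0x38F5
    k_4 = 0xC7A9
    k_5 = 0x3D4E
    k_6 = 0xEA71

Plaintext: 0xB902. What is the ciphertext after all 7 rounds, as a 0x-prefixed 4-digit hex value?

0x5635

s_0 = plaintext = 0xB902
s_1 = Round(s_0, k_0) = 0x0271
s_2 = Round(s_1, k_1) = 0x71C9
s_3 = Round(s_2, k_2) = 0xC96B
s_4 = Round(s_3, k_3) = 0x6B01
s_5 = Round(s_4, k_4) = 0x018F
s_6 = Round(s_5, k_5) = 0x8F56
s_7 = Round(s_6, k_6) = 0x5635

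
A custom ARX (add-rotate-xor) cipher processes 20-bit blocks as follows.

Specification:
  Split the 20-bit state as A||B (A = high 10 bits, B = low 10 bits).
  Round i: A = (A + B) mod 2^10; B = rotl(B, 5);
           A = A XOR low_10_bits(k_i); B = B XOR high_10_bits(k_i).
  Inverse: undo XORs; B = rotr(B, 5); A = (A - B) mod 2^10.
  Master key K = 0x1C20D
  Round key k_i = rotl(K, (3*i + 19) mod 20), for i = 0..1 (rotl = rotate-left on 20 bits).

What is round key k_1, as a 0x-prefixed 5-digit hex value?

K = 0x1C20D
k_0 = rotl(K, (3*0+19) mod 20) = rotl(K, 19) = 0x8E106
k_1 = rotl(K, (3*1+19) mod 20) = rotl(K, 2) = 0x70834

0x70834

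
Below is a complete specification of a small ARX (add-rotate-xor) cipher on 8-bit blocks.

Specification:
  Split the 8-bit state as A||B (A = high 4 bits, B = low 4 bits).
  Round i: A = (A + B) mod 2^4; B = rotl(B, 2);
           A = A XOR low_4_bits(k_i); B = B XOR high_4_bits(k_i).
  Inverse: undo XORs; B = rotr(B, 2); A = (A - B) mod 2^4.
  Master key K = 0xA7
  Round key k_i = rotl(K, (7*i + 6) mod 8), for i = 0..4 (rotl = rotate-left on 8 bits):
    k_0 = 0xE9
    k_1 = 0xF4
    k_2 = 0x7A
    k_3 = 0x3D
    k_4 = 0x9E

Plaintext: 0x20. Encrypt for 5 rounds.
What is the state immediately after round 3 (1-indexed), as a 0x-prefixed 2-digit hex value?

0xB6

s_0 = plaintext = 0x20
s_1 = Round(s_0, k_0) = 0xBE
s_2 = Round(s_1, k_1) = 0xD4
s_3 = Round(s_2, k_2) = 0xB6
s_4 = Round(s_3, k_3) = 0xCA
s_5 = Round(s_4, k_4) = 0x83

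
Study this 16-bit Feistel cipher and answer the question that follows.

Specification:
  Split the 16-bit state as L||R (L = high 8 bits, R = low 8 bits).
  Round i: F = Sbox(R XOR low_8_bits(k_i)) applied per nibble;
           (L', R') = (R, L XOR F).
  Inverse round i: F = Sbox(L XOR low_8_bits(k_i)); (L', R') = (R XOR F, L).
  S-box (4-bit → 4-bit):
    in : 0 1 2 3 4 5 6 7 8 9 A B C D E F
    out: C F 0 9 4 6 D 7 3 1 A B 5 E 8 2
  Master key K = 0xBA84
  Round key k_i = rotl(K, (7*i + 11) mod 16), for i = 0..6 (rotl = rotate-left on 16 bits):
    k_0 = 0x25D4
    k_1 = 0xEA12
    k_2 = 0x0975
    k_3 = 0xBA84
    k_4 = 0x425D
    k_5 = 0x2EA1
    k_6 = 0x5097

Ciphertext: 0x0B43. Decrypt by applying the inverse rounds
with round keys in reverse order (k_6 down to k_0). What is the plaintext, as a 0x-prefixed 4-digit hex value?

0xA777

s_0 = ciphertext = 0x0B43
s_1 = InvRound(s_0, k_6) = 0x560B
s_2 = InvRound(s_1, k_5) = 0x2C56
s_3 = InvRound(s_2, k_4) = 0x292C
s_4 = InvRound(s_3, k_3) = 0x8229
s_5 = InvRound(s_4, k_2) = 0x0E82
s_6 = InvRound(s_5, k_1) = 0x770E
s_7 = InvRound(s_6, k_0) = 0xA777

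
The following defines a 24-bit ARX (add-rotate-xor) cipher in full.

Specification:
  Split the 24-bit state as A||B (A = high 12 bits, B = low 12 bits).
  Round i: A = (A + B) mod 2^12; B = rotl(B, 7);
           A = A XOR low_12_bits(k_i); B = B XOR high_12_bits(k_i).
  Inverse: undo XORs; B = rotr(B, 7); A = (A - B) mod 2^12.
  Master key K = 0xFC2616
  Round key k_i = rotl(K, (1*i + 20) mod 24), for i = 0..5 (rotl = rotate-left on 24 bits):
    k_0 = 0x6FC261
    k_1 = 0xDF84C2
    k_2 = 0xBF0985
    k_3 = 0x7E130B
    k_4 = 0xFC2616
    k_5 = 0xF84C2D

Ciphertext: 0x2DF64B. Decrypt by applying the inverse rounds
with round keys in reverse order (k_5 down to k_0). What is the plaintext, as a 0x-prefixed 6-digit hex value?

s_0 = ciphertext = 0x2DF64B
s_1 = InvRound(s_0, k_5) = 0x4FF9F3
s_2 = InvRound(s_1, k_4) = 0xCBD62C
s_3 = InvRound(s_2, k_3) = 0x6139A3
s_4 = InvRound(s_3, k_2) = 0x532A64
s_5 = InvRound(s_4, k_1) = 0xE6138F
s_6 = InvRound(s_5, k_0) = 0xD96E6A

0xD96E6A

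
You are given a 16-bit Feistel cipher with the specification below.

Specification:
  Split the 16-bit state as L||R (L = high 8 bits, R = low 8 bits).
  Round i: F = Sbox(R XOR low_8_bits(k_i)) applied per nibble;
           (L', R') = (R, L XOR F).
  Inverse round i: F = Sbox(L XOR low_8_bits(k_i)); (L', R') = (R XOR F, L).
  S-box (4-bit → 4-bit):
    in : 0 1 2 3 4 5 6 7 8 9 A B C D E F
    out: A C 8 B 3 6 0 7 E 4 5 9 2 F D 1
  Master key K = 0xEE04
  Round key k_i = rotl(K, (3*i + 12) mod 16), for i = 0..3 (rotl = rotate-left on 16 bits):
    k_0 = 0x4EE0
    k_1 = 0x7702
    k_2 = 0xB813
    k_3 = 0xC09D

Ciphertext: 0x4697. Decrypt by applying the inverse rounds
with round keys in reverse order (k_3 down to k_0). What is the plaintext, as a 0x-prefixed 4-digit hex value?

0x8ED7

s_0 = ciphertext = 0x4697
s_1 = InvRound(s_0, k_3) = 0x6E46
s_2 = InvRound(s_1, k_2) = 0x396E
s_3 = InvRound(s_2, k_1) = 0xD739
s_4 = InvRound(s_3, k_0) = 0x8ED7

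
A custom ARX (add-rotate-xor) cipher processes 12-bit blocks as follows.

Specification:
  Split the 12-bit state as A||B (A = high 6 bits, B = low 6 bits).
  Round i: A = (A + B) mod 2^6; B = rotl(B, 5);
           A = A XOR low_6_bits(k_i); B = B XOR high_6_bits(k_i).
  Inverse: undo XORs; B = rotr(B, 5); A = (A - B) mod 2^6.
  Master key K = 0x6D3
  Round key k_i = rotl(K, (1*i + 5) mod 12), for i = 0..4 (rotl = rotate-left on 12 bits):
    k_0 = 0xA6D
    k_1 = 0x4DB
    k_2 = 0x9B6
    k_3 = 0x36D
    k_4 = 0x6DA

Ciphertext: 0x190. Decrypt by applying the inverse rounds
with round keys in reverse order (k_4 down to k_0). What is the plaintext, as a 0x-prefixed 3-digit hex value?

0x81C

s_0 = ciphertext = 0x190
s_1 = InvRound(s_0, k_4) = 0x196
s_2 = InvRound(s_1, k_3) = 0xD76
s_3 = InvRound(s_2, k_2) = 0x8E0
s_4 = InvRound(s_3, k_1) = 0x467
s_5 = InvRound(s_4, k_0) = 0x81C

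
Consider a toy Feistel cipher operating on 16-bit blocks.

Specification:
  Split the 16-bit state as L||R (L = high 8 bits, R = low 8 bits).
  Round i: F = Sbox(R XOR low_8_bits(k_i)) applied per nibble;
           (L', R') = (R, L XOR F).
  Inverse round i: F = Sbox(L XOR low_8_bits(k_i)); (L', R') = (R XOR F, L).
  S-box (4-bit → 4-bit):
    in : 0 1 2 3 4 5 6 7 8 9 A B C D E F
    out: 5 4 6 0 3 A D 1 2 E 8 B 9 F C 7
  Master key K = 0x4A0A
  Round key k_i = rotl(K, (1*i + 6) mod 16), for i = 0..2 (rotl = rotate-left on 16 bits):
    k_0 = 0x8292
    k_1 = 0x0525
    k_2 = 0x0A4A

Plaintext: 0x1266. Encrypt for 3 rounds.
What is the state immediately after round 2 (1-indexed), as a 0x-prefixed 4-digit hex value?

0x6155

s_0 = plaintext = 0x1266
s_1 = Round(s_0, k_0) = 0x6661
s_2 = Round(s_1, k_1) = 0x6155
s_3 = Round(s_2, k_2) = 0x5526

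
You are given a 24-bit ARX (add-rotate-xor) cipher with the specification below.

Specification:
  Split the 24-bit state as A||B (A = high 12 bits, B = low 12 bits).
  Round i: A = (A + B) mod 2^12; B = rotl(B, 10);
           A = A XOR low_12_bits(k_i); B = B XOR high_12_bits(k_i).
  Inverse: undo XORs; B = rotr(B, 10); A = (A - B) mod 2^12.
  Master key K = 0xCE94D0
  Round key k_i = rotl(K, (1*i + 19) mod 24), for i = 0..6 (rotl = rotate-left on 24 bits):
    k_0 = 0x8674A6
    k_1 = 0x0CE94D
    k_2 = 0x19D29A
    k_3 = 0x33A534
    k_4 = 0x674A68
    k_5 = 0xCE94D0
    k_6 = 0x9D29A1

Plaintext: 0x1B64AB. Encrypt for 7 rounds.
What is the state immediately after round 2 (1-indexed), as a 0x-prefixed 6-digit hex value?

s_0 = plaintext = 0x1B64AB
s_1 = Round(s_0, k_0) = 0x2C754D
s_2 = Round(s_1, k_1) = 0x15959D
s_3 = Round(s_2, k_2) = 0x46C4FA
s_4 = Round(s_3, k_3) = 0xC52A04
s_5 = Round(s_4, k_4) = 0xC3E4F5
s_6 = Round(s_5, k_5) = 0x5E39D4
s_7 = Round(s_6, k_6) = 0x616BA7

0x15959D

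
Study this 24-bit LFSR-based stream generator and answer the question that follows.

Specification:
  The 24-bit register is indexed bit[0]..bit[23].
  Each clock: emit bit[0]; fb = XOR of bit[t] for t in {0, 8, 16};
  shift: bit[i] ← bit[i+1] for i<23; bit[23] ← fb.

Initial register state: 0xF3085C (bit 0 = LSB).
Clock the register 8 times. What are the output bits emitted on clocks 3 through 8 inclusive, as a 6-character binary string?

111010

reg_0 = 0xF3085C
clock 1: out=0, reg = 0xF9842E
clock 2: out=0, reg = 0xFCC217
clock 3: out=1, reg = 0xFE610B
clock 4: out=1, reg = 0x7F3085
clock 5: out=1, reg = 0x3F9842
clock 6: out=0, reg = 0x9FCC21
clock 7: out=1, reg = 0x4FE610
clock 8: out=0, reg = 0xA7F308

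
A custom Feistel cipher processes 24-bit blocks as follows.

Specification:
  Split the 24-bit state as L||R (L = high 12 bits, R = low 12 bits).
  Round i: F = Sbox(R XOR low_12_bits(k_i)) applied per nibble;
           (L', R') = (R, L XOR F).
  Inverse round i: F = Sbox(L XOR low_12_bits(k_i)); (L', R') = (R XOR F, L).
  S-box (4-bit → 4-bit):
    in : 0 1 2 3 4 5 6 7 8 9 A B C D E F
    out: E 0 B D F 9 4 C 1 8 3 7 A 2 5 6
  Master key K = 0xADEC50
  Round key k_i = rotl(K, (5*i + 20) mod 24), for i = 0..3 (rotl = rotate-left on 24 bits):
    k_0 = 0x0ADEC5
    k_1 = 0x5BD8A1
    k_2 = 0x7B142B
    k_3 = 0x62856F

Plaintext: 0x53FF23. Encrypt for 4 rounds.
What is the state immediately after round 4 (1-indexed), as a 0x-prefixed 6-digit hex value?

s_0 = plaintext = 0x53FF23
s_1 = Round(s_0, k_0) = 0xF2356B
s_2 = Round(s_1, k_1) = 0x56BD80
s_3 = Round(s_2, k_2) = 0xD80D5C
s_4 = Round(s_3, k_3) = 0xD5CC5D

0xD5CC5D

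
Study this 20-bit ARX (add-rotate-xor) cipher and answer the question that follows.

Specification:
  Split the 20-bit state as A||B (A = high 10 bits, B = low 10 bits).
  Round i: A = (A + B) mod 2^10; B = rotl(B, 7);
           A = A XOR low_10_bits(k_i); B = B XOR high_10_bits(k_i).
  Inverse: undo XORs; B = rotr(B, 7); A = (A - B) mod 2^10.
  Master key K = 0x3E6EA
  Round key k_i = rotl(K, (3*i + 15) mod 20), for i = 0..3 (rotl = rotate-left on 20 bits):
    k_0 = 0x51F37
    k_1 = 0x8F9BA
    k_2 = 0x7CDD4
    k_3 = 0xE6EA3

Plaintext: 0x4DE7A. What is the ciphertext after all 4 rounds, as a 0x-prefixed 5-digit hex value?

0x9E1DD

s_0 = plaintext = 0x4DE7A
s_1 = Round(s_0, k_0) = 0x21808
s_2 = Round(s_1, k_1) = 0x4D23F
s_3 = Round(s_2, k_2) = 0xA9E34
s_4 = Round(s_3, k_3) = 0x9E1DD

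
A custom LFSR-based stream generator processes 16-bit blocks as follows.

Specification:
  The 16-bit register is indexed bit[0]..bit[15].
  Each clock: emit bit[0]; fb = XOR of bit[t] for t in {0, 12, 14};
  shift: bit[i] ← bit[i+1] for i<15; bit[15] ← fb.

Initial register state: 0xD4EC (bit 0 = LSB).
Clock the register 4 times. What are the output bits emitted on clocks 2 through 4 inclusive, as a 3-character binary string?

011

reg_0 = 0xD4EC
clock 1: out=0, reg = 0x6A76
clock 2: out=0, reg = 0xB53B
clock 3: out=1, reg = 0x5A9D
clock 4: out=1, reg = 0xAD4E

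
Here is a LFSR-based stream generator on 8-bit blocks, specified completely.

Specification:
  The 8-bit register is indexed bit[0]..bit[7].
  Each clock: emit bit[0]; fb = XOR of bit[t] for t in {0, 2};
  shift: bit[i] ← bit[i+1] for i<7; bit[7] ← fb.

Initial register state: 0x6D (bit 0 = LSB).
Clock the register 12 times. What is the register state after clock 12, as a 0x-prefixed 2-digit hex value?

reg_0 = 0x6D
clock 1: out=1, reg = 0x36
clock 2: out=0, reg = 0x9B
clock 3: out=1, reg = 0xCD
clock 4: out=1, reg = 0x66
clock 5: out=0, reg = 0xB3
clock 6: out=1, reg = 0xD9
clock 7: out=1, reg = 0xEC
clock 8: out=0, reg = 0xF6
clock 9: out=0, reg = 0xFB
clock 10: out=1, reg = 0xFD
clock 11: out=1, reg = 0x7E
clock 12: out=0, reg = 0xBF

0xBF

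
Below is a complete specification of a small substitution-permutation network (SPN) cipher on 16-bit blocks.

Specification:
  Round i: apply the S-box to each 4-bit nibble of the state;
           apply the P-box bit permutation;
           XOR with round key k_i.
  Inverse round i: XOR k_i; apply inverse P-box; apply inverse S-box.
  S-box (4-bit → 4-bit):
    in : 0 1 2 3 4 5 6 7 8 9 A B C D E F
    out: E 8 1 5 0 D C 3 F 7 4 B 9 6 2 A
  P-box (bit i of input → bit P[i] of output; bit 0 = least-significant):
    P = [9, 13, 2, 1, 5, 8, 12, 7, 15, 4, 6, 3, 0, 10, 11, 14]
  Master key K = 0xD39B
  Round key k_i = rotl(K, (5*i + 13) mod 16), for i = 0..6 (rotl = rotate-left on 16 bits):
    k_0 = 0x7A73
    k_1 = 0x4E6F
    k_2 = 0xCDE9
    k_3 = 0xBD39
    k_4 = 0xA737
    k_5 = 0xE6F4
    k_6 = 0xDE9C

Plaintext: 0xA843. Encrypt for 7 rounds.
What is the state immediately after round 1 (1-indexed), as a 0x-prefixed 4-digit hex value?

s_0 = plaintext = 0xA843
s_1 = Round(s_0, k_0) = 0xF02F
s_2 = Round(s_1, k_1) = 0x2A15
s_3 = Round(s_2, k_2) = 0xCF2E
s_4 = Round(s_3, k_3) = 0xDD00
s_5 = Round(s_4, k_4) = 0x9AE1
s_6 = Round(s_5, k_5) = 0xEBB7
s_7 = Round(s_6, k_6) = 0x7924

0xF02F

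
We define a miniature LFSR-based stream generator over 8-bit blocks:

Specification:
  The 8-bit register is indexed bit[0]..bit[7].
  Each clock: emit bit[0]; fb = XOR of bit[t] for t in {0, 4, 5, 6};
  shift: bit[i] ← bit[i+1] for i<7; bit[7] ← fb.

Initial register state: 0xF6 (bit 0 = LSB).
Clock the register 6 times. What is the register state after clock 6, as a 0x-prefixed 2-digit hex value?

0x87

reg_0 = 0xF6
clock 1: out=0, reg = 0xFB
clock 2: out=1, reg = 0x7D
clock 3: out=1, reg = 0x3E
clock 4: out=0, reg = 0x1F
clock 5: out=1, reg = 0x0F
clock 6: out=1, reg = 0x87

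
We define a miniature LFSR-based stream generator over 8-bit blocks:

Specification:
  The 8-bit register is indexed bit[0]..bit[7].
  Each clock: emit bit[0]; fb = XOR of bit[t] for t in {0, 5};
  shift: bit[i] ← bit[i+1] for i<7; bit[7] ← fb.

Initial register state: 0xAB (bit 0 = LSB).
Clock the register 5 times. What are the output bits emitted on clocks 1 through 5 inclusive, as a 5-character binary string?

reg_0 = 0xAB
clock 1: out=1, reg = 0x55
clock 2: out=1, reg = 0xAA
clock 3: out=0, reg = 0xD5
clock 4: out=1, reg = 0xEA
clock 5: out=0, reg = 0xF5

11010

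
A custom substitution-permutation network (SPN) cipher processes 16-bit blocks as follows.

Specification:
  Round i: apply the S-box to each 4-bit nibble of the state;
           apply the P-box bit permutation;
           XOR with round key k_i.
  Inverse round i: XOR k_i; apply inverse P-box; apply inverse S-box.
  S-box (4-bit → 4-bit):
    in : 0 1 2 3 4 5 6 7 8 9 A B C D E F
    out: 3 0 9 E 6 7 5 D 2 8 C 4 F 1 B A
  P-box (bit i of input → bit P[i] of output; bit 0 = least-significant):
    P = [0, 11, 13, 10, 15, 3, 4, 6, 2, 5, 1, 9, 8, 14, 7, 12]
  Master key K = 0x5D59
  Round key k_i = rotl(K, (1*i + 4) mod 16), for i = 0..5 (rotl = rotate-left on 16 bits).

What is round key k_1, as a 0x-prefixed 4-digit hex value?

0xAB2B

K = 0x5D59
k_0 = rotl(K, (1*0+4) mod 16) = rotl(K, 4) = 0xD595
k_1 = rotl(K, (1*1+4) mod 16) = rotl(K, 5) = 0xAB2B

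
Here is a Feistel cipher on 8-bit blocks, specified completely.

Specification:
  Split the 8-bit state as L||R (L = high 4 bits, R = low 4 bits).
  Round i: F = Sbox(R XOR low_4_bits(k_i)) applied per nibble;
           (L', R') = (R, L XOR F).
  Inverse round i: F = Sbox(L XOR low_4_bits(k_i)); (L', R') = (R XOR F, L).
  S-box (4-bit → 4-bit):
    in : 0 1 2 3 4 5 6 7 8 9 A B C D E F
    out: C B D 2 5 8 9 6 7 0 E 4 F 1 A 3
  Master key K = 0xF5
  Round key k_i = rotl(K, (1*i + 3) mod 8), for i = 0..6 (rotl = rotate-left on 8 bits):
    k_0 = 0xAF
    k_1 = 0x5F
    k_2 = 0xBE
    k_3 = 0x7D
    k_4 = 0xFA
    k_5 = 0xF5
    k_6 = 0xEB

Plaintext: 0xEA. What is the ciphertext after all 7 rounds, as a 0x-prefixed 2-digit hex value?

s_0 = plaintext = 0xEA
s_1 = Round(s_0, k_0) = 0xA6
s_2 = Round(s_1, k_1) = 0x6A
s_3 = Round(s_2, k_2) = 0xA3
s_4 = Round(s_3, k_3) = 0x30
s_5 = Round(s_4, k_4) = 0x0D
s_6 = Round(s_5, k_5) = 0xD7
s_7 = Round(s_6, k_6) = 0x72

0x72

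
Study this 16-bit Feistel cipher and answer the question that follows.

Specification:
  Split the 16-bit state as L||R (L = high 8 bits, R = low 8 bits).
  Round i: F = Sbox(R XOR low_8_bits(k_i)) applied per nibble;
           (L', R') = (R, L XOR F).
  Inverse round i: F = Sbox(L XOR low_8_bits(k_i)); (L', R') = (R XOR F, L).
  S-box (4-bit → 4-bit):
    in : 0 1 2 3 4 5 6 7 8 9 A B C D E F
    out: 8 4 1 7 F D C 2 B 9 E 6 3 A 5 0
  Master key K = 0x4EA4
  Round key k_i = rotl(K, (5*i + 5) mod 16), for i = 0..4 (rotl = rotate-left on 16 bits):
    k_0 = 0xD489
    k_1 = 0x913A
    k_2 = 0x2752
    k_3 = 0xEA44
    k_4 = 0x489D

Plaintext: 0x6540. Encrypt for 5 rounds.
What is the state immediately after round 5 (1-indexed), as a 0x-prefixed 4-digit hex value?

s_0 = plaintext = 0x6540
s_1 = Round(s_0, k_0) = 0x405C
s_2 = Round(s_1, k_1) = 0x5C8C
s_3 = Round(s_2, k_2) = 0x8CF9
s_4 = Round(s_3, k_3) = 0xF9E6
s_5 = Round(s_4, k_4) = 0xE6DF

0xE6DF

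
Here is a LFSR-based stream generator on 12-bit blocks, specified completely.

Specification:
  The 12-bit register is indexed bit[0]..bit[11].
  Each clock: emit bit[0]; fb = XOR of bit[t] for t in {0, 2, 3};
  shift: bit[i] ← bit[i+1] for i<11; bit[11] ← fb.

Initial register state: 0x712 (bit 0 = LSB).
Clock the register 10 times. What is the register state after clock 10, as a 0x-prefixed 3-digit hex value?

reg_0 = 0x712
clock 1: out=0, reg = 0x389
clock 2: out=1, reg = 0x1C4
clock 3: out=0, reg = 0x8E2
clock 4: out=0, reg = 0x471
clock 5: out=1, reg = 0xA38
clock 6: out=0, reg = 0xD1C
clock 7: out=0, reg = 0x68E
clock 8: out=0, reg = 0x347
clock 9: out=1, reg = 0x1A3
clock 10: out=1, reg = 0x8D1

0x8D1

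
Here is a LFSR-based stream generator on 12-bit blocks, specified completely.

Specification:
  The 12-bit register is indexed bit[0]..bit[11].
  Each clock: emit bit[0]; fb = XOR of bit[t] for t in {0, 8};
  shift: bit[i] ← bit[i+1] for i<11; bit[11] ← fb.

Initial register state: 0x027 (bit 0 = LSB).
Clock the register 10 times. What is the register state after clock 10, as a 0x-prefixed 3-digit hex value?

0x55C

reg_0 = 0x027
clock 1: out=1, reg = 0x813
clock 2: out=1, reg = 0xC09
clock 3: out=1, reg = 0xE04
clock 4: out=0, reg = 0x702
clock 5: out=0, reg = 0xB81
clock 6: out=1, reg = 0x5C0
clock 7: out=0, reg = 0xAE0
clock 8: out=0, reg = 0x570
clock 9: out=0, reg = 0xAB8
clock 10: out=0, reg = 0x55C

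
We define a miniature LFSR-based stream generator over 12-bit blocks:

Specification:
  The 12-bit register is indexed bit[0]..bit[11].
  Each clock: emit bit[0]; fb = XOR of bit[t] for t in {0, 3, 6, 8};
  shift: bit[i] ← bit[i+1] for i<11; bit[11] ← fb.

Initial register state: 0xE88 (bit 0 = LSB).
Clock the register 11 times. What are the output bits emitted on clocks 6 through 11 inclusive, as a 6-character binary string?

001011

reg_0 = 0xE88
clock 1: out=0, reg = 0xF44
clock 2: out=0, reg = 0x7A2
clock 3: out=0, reg = 0xBD1
clock 4: out=1, reg = 0xDE8
clock 5: out=0, reg = 0xEF4
clock 6: out=0, reg = 0xF7A
clock 7: out=0, reg = 0xFBD
clock 8: out=1, reg = 0xFDE
clock 9: out=0, reg = 0xFEF
clock 10: out=1, reg = 0x7F7
clock 11: out=1, reg = 0xBFB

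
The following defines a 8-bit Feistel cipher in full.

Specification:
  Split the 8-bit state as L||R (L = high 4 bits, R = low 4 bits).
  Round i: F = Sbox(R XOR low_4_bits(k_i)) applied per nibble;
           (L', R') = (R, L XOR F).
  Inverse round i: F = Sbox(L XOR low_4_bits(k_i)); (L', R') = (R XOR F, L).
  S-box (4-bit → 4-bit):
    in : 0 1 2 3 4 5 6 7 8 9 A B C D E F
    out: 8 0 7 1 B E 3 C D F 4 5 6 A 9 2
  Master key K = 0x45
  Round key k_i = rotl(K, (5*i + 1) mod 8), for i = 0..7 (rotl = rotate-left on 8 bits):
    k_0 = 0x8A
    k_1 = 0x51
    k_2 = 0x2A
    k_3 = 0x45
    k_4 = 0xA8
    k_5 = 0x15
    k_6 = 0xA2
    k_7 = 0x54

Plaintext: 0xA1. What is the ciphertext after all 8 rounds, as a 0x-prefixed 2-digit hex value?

s_0 = plaintext = 0xA1
s_1 = Round(s_0, k_0) = 0x1F
s_2 = Round(s_1, k_1) = 0xF8
s_3 = Round(s_2, k_2) = 0x88
s_4 = Round(s_3, k_3) = 0x82
s_5 = Round(s_4, k_4) = 0x2C
s_6 = Round(s_5, k_5) = 0xCD
s_7 = Round(s_6, k_6) = 0xDE
s_8 = Round(s_7, k_7) = 0xE9

0xE9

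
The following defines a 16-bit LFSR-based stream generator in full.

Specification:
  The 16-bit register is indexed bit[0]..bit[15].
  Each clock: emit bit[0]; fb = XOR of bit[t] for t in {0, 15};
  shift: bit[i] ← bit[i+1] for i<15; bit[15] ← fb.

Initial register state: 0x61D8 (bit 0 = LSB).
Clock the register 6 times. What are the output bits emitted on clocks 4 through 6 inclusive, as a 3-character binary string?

110

reg_0 = 0x61D8
clock 1: out=0, reg = 0x30EC
clock 2: out=0, reg = 0x1876
clock 3: out=0, reg = 0x0C3B
clock 4: out=1, reg = 0x861D
clock 5: out=1, reg = 0x430E
clock 6: out=0, reg = 0x2187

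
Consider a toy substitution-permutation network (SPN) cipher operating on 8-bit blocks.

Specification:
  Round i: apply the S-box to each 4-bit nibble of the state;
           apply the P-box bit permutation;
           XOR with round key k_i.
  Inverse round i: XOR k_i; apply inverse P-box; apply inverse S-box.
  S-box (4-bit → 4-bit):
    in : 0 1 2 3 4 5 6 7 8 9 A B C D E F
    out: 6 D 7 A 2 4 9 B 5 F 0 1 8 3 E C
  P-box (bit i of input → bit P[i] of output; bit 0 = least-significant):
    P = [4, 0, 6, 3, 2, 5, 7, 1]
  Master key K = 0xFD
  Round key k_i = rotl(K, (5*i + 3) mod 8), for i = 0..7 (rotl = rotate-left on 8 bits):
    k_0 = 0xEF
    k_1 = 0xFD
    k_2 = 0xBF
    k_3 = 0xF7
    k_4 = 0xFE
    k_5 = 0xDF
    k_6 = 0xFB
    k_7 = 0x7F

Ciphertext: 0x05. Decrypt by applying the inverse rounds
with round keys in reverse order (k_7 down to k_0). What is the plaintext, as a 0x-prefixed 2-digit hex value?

0xB6

s_0 = ciphertext = 0x05
s_1 = InvRound(s_0, k_7) = 0x31
s_2 = InvRound(s_1, k_6) = 0xFF
s_3 = InvRound(s_2, k_5) = 0x4A
s_4 = InvRound(s_3, k_4) = 0x2B
s_5 = InvRound(s_4, k_3) = 0x81
s_6 = InvRound(s_5, k_2) = 0x76
s_7 = InvRound(s_6, k_1) = 0xF3
s_8 = InvRound(s_7, k_0) = 0xB6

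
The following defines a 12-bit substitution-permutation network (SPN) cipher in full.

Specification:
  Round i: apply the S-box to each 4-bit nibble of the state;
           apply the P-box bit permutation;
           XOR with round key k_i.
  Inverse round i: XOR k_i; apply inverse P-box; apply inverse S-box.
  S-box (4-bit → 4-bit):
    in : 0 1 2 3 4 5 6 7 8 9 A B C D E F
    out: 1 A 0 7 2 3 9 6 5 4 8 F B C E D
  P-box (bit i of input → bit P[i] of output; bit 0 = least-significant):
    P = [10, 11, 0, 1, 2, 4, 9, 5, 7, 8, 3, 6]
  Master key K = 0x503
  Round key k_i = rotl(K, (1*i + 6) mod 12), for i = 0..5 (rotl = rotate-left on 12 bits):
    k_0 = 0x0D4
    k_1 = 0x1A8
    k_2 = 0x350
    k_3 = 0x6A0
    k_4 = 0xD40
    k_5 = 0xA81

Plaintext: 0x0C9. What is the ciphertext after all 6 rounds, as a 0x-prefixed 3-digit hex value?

0x4E2

s_0 = plaintext = 0x0C9
s_1 = Round(s_0, k_0) = 0x061
s_2 = Round(s_1, k_1) = 0x90E
s_3 = Round(s_2, k_2) = 0xB5F
s_4 = Round(s_3, k_3) = 0x37F
s_5 = Round(s_4, k_4) = 0xADB
s_6 = Round(s_5, k_5) = 0x4E2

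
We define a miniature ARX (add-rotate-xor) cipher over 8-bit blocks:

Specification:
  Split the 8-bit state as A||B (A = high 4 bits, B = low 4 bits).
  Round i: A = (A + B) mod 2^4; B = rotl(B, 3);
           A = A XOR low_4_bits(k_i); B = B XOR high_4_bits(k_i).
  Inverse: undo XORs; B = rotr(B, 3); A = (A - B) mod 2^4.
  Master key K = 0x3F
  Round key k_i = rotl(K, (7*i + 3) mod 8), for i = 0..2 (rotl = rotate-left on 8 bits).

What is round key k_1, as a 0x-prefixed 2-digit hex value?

K = 0x3F
k_0 = rotl(K, (7*0+3) mod 8) = rotl(K, 3) = 0xF9
k_1 = rotl(K, (7*1+3) mod 8) = rotl(K, 2) = 0xFC

0xFC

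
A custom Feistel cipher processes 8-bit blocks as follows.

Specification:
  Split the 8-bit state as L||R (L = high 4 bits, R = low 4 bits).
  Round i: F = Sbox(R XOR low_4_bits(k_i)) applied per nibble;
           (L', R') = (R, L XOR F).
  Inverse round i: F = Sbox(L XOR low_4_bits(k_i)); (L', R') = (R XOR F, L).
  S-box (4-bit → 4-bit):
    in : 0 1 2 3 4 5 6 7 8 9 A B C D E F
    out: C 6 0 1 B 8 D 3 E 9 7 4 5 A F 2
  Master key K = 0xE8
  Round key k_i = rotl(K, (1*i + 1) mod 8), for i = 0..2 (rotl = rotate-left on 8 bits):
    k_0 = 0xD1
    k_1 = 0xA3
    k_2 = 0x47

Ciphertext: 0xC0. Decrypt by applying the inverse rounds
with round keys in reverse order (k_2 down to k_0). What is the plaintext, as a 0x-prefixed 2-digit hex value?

s_0 = ciphertext = 0xC0
s_1 = InvRound(s_0, k_2) = 0x4C
s_2 = InvRound(s_1, k_1) = 0xF4
s_3 = InvRound(s_2, k_0) = 0xBF

0xBF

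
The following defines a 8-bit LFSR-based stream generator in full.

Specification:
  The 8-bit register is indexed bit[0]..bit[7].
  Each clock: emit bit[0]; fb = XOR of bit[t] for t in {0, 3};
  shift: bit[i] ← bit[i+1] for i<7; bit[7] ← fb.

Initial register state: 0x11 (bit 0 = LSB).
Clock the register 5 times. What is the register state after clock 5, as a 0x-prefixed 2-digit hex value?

0x98

reg_0 = 0x11
clock 1: out=1, reg = 0x88
clock 2: out=0, reg = 0xC4
clock 3: out=0, reg = 0x62
clock 4: out=0, reg = 0x31
clock 5: out=1, reg = 0x98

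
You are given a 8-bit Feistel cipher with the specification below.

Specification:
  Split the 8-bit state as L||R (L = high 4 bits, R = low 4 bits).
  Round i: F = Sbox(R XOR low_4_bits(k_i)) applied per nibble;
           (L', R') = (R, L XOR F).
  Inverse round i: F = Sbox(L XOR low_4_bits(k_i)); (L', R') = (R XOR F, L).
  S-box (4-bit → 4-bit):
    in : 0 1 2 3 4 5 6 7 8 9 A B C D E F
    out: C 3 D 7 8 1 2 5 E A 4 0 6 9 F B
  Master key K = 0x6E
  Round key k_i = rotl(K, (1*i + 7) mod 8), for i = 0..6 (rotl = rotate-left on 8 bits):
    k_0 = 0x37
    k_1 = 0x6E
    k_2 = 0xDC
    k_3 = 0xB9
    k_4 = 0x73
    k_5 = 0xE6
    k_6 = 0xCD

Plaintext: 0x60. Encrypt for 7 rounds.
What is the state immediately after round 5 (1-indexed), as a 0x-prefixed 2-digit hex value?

0x96

s_0 = plaintext = 0x60
s_1 = Round(s_0, k_0) = 0x03
s_2 = Round(s_1, k_1) = 0x39
s_3 = Round(s_2, k_2) = 0x92
s_4 = Round(s_3, k_3) = 0x29
s_5 = Round(s_4, k_4) = 0x96
s_6 = Round(s_5, k_5) = 0x65
s_7 = Round(s_6, k_6) = 0x58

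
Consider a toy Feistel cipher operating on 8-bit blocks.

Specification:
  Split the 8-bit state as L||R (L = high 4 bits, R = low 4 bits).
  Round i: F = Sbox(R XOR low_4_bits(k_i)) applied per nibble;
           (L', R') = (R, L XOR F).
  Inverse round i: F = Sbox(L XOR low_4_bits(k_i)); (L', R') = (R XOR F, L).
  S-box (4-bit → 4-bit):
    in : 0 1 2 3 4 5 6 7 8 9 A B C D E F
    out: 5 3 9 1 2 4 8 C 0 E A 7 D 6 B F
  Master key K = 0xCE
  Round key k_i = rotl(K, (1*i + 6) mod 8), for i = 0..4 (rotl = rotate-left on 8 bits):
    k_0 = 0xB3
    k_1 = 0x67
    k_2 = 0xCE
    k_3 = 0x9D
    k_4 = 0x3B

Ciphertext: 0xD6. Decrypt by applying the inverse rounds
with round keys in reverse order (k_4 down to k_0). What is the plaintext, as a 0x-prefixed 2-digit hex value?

s_0 = ciphertext = 0xD6
s_1 = InvRound(s_0, k_4) = 0xED
s_2 = InvRound(s_1, k_3) = 0xCE
s_3 = InvRound(s_2, k_2) = 0x7C
s_4 = InvRound(s_3, k_1) = 0x97
s_5 = InvRound(s_4, k_0) = 0xD9

0xD9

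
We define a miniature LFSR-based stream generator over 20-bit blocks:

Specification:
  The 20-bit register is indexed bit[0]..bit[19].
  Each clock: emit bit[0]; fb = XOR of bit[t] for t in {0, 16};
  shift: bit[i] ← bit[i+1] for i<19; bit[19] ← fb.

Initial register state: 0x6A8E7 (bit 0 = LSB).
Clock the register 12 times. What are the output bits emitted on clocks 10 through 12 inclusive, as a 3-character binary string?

001

reg_0 = 0x6A8E7
clock 1: out=1, reg = 0xB5473
clock 2: out=1, reg = 0x5AA39
clock 3: out=1, reg = 0x2D51C
clock 4: out=0, reg = 0x16A8E
clock 5: out=0, reg = 0x8B547
clock 6: out=1, reg = 0xC5AA3
clock 7: out=1, reg = 0xE2D51
clock 8: out=1, reg = 0xF16A8
clock 9: out=0, reg = 0xF8B54
clock 10: out=0, reg = 0xFC5AA
clock 11: out=0, reg = 0xFE2D5
clock 12: out=1, reg = 0x7F16A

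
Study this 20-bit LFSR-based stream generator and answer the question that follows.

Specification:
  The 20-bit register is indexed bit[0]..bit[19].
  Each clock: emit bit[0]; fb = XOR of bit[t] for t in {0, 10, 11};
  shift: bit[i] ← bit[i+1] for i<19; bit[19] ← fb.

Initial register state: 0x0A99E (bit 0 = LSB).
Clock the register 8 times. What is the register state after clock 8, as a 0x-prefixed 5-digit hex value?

reg_0 = 0x0A99E
clock 1: out=0, reg = 0x854CF
clock 2: out=1, reg = 0x42A67
clock 3: out=1, reg = 0x21533
clock 4: out=1, reg = 0x10A99
clock 5: out=1, reg = 0x0854C
clock 6: out=0, reg = 0x842A6
clock 7: out=0, reg = 0x42153
clock 8: out=1, reg = 0xA10A9

0xA10A9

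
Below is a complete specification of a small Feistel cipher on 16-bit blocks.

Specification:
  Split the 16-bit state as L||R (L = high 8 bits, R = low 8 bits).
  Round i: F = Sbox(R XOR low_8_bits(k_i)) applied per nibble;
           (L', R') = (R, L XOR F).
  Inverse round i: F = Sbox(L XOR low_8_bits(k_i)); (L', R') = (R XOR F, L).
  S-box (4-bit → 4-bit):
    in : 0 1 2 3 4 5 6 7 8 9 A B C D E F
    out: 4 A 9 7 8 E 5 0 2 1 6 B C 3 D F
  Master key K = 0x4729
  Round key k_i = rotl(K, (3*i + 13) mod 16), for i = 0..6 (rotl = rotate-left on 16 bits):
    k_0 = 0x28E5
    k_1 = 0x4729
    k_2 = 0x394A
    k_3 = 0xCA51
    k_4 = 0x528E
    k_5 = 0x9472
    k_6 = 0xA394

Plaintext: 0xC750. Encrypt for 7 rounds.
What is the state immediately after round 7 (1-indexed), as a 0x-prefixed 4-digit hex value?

s_0 = plaintext = 0xC750
s_1 = Round(s_0, k_0) = 0x5079
s_2 = Round(s_1, k_1) = 0x79B4
s_3 = Round(s_2, k_2) = 0xB484
s_4 = Round(s_3, k_3) = 0x848A
s_5 = Round(s_4, k_4) = 0x8ACC
s_6 = Round(s_5, k_5) = 0xCC37
s_7 = Round(s_6, k_6) = 0x37AB

0x37AB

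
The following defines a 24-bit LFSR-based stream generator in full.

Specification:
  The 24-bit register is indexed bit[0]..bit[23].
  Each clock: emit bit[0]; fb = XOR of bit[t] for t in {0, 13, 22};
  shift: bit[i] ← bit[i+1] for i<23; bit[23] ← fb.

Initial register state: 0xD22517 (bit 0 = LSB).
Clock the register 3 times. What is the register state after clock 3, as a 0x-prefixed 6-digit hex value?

0x3A44A2

reg_0 = 0xD22517
clock 1: out=1, reg = 0xE9128B
clock 2: out=1, reg = 0x748945
clock 3: out=1, reg = 0x3A44A2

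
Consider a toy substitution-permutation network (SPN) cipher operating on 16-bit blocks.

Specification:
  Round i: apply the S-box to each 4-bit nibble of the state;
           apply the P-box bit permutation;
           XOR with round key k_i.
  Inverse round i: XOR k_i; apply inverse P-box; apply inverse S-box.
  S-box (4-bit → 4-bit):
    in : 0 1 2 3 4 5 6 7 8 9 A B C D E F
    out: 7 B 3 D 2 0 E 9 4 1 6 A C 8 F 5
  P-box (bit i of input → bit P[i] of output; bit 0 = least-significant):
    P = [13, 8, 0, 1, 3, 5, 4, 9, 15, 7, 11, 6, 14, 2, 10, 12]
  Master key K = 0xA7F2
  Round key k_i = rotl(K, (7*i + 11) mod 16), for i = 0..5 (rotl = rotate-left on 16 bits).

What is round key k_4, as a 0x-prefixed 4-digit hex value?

0xF953

K = 0xA7F2
k_0 = rotl(K, (7*0+11) mod 16) = rotl(K, 11) = 0x953F
k_1 = rotl(K, (7*1+11) mod 16) = rotl(K, 2) = 0x9FCA
k_2 = rotl(K, (7*2+11) mod 16) = rotl(K, 9) = 0xE54F
k_3 = rotl(K, (7*3+11) mod 16) = rotl(K, 0) = 0xA7F2
k_4 = rotl(K, (7*4+11) mod 16) = rotl(K, 7) = 0xF953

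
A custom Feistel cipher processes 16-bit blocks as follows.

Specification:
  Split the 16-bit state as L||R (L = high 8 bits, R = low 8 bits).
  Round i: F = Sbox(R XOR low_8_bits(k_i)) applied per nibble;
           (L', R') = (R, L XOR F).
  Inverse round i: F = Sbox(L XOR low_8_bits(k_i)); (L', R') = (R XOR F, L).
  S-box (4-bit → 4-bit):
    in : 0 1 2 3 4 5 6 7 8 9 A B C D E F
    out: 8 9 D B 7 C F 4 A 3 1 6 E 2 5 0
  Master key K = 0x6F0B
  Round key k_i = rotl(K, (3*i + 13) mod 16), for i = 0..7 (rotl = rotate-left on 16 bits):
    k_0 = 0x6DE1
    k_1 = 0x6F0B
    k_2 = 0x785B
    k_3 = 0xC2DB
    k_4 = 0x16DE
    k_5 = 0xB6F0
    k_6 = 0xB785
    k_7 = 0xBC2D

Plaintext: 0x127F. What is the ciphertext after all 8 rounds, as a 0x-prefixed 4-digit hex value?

s_0 = plaintext = 0x127F
s_1 = Round(s_0, k_0) = 0x7F27
s_2 = Round(s_1, k_1) = 0x27A1
s_3 = Round(s_2, k_2) = 0xA126
s_4 = Round(s_3, k_3) = 0x26A3
s_5 = Round(s_4, k_4) = 0xA364
s_6 = Round(s_5, k_5) = 0x6494
s_7 = Round(s_6, k_6) = 0x94FD
s_8 = Round(s_7, k_7) = 0xFDBC

0xFDBC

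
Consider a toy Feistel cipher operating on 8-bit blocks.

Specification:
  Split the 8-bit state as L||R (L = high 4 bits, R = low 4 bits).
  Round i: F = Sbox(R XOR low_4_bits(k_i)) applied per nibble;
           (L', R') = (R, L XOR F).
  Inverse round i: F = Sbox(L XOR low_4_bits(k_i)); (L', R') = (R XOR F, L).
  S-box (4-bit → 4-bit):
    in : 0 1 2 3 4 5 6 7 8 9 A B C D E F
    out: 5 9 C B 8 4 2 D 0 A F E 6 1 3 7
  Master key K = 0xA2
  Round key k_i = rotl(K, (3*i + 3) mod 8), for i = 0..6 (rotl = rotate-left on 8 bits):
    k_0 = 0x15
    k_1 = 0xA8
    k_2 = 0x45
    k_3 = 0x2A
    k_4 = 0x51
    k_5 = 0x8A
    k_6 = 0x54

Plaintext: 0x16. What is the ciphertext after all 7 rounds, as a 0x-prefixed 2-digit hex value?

s_0 = plaintext = 0x16
s_1 = Round(s_0, k_0) = 0x6A
s_2 = Round(s_1, k_1) = 0xAA
s_3 = Round(s_2, k_2) = 0xAD
s_4 = Round(s_3, k_3) = 0xD7
s_5 = Round(s_4, k_4) = 0x7F
s_6 = Round(s_5, k_5) = 0xF3
s_7 = Round(s_6, k_6) = 0x32

0x32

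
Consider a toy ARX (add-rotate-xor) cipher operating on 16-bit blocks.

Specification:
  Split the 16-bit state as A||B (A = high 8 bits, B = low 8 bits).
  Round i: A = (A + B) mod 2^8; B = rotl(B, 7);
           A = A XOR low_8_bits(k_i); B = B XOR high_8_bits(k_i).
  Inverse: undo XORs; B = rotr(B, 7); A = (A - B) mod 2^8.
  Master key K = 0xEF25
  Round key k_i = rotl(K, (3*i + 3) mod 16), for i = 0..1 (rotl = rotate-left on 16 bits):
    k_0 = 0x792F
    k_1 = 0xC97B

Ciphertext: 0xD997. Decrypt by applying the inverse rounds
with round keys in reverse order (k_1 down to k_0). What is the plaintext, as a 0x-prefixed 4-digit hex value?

s_0 = ciphertext = 0xD997
s_1 = InvRound(s_0, k_1) = 0xE6BC
s_2 = InvRound(s_1, k_0) = 0x3E8B

0x3E8B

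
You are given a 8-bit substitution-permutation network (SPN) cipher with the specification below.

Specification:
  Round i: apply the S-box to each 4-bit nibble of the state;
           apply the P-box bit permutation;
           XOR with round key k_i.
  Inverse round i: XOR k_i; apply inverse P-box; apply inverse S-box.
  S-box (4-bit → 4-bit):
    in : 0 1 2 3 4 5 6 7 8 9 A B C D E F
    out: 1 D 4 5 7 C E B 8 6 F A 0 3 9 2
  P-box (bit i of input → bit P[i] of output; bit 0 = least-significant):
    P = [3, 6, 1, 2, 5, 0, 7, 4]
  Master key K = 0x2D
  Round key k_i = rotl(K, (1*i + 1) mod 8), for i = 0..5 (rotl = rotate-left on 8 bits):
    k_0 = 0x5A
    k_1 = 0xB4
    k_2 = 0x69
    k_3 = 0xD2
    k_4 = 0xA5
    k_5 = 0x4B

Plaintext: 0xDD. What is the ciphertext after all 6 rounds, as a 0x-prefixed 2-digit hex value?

0xF8

s_0 = plaintext = 0xDD
s_1 = Round(s_0, k_0) = 0x33
s_2 = Round(s_1, k_1) = 0x1E
s_3 = Round(s_2, k_2) = 0xD5
s_4 = Round(s_3, k_3) = 0xF5
s_5 = Round(s_4, k_4) = 0xA2
s_6 = Round(s_5, k_5) = 0xF8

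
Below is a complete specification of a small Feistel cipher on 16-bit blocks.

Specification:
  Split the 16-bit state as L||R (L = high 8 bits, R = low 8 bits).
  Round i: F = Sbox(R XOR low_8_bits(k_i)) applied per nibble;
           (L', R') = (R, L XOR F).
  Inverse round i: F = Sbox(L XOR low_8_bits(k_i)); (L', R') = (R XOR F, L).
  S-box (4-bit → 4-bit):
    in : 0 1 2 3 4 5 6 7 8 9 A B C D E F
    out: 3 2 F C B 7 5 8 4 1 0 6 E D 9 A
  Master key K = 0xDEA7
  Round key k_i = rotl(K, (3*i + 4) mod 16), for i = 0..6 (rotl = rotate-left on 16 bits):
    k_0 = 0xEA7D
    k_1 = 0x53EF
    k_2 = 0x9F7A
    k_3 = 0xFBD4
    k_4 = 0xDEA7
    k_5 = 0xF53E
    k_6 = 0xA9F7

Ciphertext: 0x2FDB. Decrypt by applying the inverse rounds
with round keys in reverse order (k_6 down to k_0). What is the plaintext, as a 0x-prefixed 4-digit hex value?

0x5CD4

s_0 = ciphertext = 0x2FDB
s_1 = InvRound(s_0, k_6) = 0x0F2F
s_2 = InvRound(s_1, k_5) = 0xED0F
s_3 = InvRound(s_2, k_4) = 0xBFED
s_4 = InvRound(s_3, k_3) = 0xBBBF
s_5 = InvRound(s_4, k_2) = 0x5DBB
s_6 = InvRound(s_5, k_1) = 0xD45D
s_7 = InvRound(s_6, k_0) = 0x5CD4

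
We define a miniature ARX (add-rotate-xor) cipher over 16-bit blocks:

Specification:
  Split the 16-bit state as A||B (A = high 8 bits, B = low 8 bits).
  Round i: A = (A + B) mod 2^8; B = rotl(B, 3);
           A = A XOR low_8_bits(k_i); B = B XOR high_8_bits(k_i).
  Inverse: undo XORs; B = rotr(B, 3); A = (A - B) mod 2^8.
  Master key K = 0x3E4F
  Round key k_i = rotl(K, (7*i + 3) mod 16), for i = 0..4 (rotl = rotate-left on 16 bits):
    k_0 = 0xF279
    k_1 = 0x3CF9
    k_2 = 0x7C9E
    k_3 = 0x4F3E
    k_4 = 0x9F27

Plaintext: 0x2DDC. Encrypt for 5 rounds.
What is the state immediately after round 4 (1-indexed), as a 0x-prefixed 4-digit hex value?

s_0 = plaintext = 0x2DDC
s_1 = Round(s_0, k_0) = 0x7014
s_2 = Round(s_1, k_1) = 0x7D9C
s_3 = Round(s_2, k_2) = 0x8798
s_4 = Round(s_3, k_3) = 0x218B
s_5 = Round(s_4, k_4) = 0x8BC3

0x218B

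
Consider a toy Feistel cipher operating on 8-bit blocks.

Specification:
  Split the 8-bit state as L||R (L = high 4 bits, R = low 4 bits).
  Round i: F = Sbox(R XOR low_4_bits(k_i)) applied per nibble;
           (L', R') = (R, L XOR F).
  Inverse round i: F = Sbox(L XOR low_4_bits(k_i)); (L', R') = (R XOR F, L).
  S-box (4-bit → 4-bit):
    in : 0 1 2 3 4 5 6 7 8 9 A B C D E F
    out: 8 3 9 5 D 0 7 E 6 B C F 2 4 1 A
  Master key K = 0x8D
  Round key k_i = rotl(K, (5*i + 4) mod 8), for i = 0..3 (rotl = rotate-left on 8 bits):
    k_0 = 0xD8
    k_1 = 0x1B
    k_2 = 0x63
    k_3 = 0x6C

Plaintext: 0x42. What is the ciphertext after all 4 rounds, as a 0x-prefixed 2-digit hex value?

s_0 = plaintext = 0x42
s_1 = Round(s_0, k_0) = 0x28
s_2 = Round(s_1, k_1) = 0x87
s_3 = Round(s_2, k_2) = 0x75
s_4 = Round(s_3, k_3) = 0x5C

0x5C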